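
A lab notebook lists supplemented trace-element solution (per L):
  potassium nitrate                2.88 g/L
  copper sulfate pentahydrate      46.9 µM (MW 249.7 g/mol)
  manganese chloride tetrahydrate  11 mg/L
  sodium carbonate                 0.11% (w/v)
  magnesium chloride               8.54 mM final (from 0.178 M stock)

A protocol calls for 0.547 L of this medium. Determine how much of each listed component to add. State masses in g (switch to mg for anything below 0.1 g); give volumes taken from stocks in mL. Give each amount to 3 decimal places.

Working volume: 0.547 L.
potassium nitrate: 2.88 g/L × 0.547 L = 1.575 g
copper sulfate pentahydrate: 46.9 µmol/L × 249.7 g/mol × 0.547 L ÷ 1000 = 6.406 mg
manganese chloride tetrahydrate: 11 mg/L × 0.547 L = 6.017 mg
sodium carbonate: 0.11% w/v = 1.1 g/L → 1.1 × 0.547 L = 0.602 g
magnesium chloride: V = C2·V2/C1 = 8.54 mM × 547 mL ÷ 178 mM = 26.244 mL

potassium nitrate 1.575 g; copper sulfate pentahydrate 6.406 mg; manganese chloride tetrahydrate 6.017 mg; sodium carbonate 0.602 g; magnesium chloride 26.244 mL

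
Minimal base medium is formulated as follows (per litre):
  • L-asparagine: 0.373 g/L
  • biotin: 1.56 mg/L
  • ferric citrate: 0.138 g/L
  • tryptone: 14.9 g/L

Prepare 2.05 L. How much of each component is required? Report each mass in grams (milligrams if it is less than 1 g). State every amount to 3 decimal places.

L-asparagine 764.650 mg; biotin 3.198 mg; ferric citrate 282.900 mg; tryptone 30.545 g

Scale factor relative to 1 L: 2.05.
L-asparagine: 0.373 g/L × 2.05 L = 0.76465 g = 764.650 mg
biotin: 1.56 mg/L × 2.05 L = 3.198 mg
ferric citrate: 0.138 g/L × 2.05 L = 0.2829 g = 282.900 mg
tryptone: 14.9 g/L × 2.05 L = 30.545 g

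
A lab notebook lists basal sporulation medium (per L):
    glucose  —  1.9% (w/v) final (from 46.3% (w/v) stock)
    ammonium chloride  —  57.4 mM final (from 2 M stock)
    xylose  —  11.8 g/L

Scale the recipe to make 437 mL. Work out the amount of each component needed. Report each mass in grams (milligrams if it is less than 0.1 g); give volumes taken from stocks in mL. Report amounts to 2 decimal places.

Scale factor relative to 1 L: 0.437.
glucose: C1V1 = C2V2 → 1.9% ÷ 46.3% × 437 mL = 17.93 mL
ammonium chloride: C1V1 = C2V2 → 57.4 mM × 437 mL ÷ 2000 mM = 12.54 mL
xylose: 11.8 g/L × 0.437 L = 5.16 g

glucose 17.93 mL; ammonium chloride 12.54 mL; xylose 5.16 g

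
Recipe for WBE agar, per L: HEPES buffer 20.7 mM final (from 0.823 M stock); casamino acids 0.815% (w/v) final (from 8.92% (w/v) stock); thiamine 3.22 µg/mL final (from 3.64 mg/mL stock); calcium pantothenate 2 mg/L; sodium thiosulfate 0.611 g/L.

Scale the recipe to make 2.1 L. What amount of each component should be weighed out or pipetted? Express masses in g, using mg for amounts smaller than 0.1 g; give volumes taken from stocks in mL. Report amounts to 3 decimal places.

Working volume: 2.1 L.
HEPES buffer: C1V1 = C2V2 → 20.7 mM × 2100 mL ÷ 823 mM = 52.819 mL
casamino acids: C1V1 = C2V2 → 0.815% ÷ 8.92% × 2100 mL = 191.872 mL
thiamine: dilute stock: 3.22 µg/mL × 2100 mL ÷ 3640 µg/mL = 1.858 mL
calcium pantothenate: 2 mg/L × 2.1 L = 4.200 mg
sodium thiosulfate: 0.611 g/L × 2.1 L = 1.283 g

HEPES buffer 52.819 mL; casamino acids 191.872 mL; thiamine 1.858 mL; calcium pantothenate 4.200 mg; sodium thiosulfate 1.283 g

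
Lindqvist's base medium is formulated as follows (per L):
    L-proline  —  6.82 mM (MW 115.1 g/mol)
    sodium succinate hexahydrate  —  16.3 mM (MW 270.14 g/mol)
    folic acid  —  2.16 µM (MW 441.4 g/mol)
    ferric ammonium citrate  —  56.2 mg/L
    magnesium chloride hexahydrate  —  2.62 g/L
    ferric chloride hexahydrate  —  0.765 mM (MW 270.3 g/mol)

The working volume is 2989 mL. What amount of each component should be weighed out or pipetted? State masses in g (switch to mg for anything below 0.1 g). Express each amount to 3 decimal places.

Scale factor relative to 1 L: 2.989.
L-proline: 6.82 mmol/L × 115.1 g/mol × 2.989 L ÷ 1000 = 2.346 g
sodium succinate hexahydrate: 16.3 mmol/L × 270.14 g/mol × 2.989 L ÷ 1000 = 13.161 g
folic acid: 2.16 µmol/L × 441.4 g/mol × 2.989 L ÷ 1000 = 2.850 mg
ferric ammonium citrate: 56.2 mg/L × 2.989 L = 167.982 mg = 0.168 g
magnesium chloride hexahydrate: 2.62 g/L × 2.989 L = 7.831 g
ferric chloride hexahydrate: 0.765 mmol/L × 270.3 g/mol × 2.989 L ÷ 1000 = 0.618 g

L-proline 2.346 g; sodium succinate hexahydrate 13.161 g; folic acid 2.850 mg; ferric ammonium citrate 0.168 g; magnesium chloride hexahydrate 7.831 g; ferric chloride hexahydrate 0.618 g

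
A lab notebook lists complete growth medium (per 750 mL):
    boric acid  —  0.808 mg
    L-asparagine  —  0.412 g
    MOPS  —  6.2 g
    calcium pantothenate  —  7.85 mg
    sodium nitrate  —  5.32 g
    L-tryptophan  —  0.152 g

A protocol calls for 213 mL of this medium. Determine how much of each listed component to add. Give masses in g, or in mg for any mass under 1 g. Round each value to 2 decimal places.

boric acid 0.23 mg; L-asparagine 117.01 mg; MOPS 1.76 g; calcium pantothenate 2.23 mg; sodium nitrate 1.51 g; L-tryptophan 43.17 mg

Ratio of target to recipe volume: 213 / 750 = 0.284.
boric acid: 0.808 mg × (213 mL / 750 mL) = 0.23 mg
L-asparagine: 0.412 g × (213 mL / 750 mL) = 0.117008 g = 117.01 mg
MOPS: 6.2 g × (213 mL / 750 mL) = 1.76 g
calcium pantothenate: 7.85 mg × (213 mL / 750 mL) = 2.23 mg
sodium nitrate: 5.32 g × (213 mL / 750 mL) = 1.51 g
L-tryptophan: 0.152 g × (213 mL / 750 mL) = 0.043168 g = 43.17 mg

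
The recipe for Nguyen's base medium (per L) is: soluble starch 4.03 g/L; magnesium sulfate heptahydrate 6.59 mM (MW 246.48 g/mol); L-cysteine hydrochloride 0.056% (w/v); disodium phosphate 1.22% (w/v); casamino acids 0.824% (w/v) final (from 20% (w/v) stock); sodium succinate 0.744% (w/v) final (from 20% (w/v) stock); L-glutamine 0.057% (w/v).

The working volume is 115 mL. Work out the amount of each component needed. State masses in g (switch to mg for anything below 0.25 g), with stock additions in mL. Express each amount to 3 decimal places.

Working volume: 115 mL = 0.115 L.
soluble starch: 4.03 g/L × 0.115 L = 0.463 g
magnesium sulfate heptahydrate: 6.59 mmol/L × 246.48 mg/mmol × 0.115 L = 186.795 mg
L-cysteine hydrochloride: 0.056 g per 100 mL × 115 mL ÷ 100 = 0.0644 g = 64.400 mg
disodium phosphate: 1.22% w/v = 12.2 g/L → 12.2 × 0.115 L = 1.403 g
casamino acids: dilute stock: 0.824% ÷ 20% × 115 mL = 4.738 mL
sodium succinate: C1V1 = C2V2 → 0.744% ÷ 20% × 115 mL = 4.278 mL
L-glutamine: 0.057 g per 100 mL × 115 mL ÷ 100 = 0.06555 g = 65.550 mg

soluble starch 0.463 g; magnesium sulfate heptahydrate 186.795 mg; L-cysteine hydrochloride 64.400 mg; disodium phosphate 1.403 g; casamino acids 4.738 mL; sodium succinate 4.278 mL; L-glutamine 65.550 mg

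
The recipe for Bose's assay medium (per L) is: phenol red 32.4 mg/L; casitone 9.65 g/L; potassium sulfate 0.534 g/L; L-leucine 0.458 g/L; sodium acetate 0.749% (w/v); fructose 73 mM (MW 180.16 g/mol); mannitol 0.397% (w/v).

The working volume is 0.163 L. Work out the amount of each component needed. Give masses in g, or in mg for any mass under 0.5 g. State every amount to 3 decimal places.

phenol red 5.281 mg; casitone 1.573 g; potassium sulfate 87.042 mg; L-leucine 74.654 mg; sodium acetate 1.221 g; fructose 2.144 g; mannitol 0.647 g

Working volume: 0.163 L.
phenol red: 32.4 mg/L × 0.163 L = 5.281 mg
casitone: 9.65 g/L × 0.163 L = 1.573 g
potassium sulfate: 0.534 g/L × 0.163 L = 0.087042 g = 87.042 mg
L-leucine: 0.458 g/L × 0.163 L = 0.074654 g = 74.654 mg
sodium acetate: 0.749% w/v = 7.49 g/L → 7.49 × 0.163 L = 1.221 g
fructose: 73 mmol/L × 180.16 g/mol × 0.163 L ÷ 1000 = 2.144 g
mannitol: 0.397 g per 100 mL × 163 mL ÷ 100 = 0.647 g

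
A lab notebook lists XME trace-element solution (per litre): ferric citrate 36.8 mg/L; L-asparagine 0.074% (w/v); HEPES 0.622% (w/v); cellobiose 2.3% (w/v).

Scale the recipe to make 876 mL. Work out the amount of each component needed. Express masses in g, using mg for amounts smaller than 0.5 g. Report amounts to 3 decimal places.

ferric citrate 32.237 mg; L-asparagine 0.648 g; HEPES 5.449 g; cellobiose 20.148 g

Scale factor relative to 1 L: 0.876.
ferric citrate: 36.8 mg/L × 0.876 L = 32.237 mg
L-asparagine: 0.074% w/v = 0.74 g/L → 0.74 × 0.876 L = 0.648 g
HEPES: 0.622% w/v = 6.22 g/L → 6.22 × 0.876 L = 5.449 g
cellobiose: 2.3% w/v = 23 g/L → 23 × 0.876 L = 20.148 g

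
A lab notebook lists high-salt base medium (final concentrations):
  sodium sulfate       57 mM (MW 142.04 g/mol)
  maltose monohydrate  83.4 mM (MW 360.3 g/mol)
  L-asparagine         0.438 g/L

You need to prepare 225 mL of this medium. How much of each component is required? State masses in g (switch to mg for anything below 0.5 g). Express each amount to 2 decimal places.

sodium sulfate 1.82 g; maltose monohydrate 6.76 g; L-asparagine 98.55 mg

Working volume: 225 mL = 0.225 L.
sodium sulfate: 57 mmol/L × 142.04 g/mol × 0.225 L ÷ 1000 = 1.82 g
maltose monohydrate: 83.4 mmol/L × 360.3 g/mol × 0.225 L ÷ 1000 = 6.76 g
L-asparagine: 0.438 g/L × 0.225 L = 0.09855 g = 98.55 mg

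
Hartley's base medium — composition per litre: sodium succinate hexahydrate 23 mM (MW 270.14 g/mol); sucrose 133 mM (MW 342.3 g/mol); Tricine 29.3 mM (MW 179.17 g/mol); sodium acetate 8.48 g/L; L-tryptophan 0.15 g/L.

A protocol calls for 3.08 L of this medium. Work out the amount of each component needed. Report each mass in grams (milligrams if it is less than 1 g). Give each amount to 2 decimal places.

sodium succinate hexahydrate 19.14 g; sucrose 140.22 g; Tricine 16.17 g; sodium acetate 26.12 g; L-tryptophan 462.00 mg

Scale factor relative to 1 L: 3.08.
sodium succinate hexahydrate: 23 mmol/L × 270.14 g/mol × 3.08 L ÷ 1000 = 19.14 g
sucrose: 133 mmol/L × 342.3 g/mol × 3.08 L ÷ 1000 = 140.22 g
Tricine: 29.3 mmol/L × 179.17 g/mol × 3.08 L ÷ 1000 = 16.17 g
sodium acetate: 8.48 g/L × 3.08 L = 26.12 g
L-tryptophan: 0.15 g/L × 3.08 L = 0.462 g = 462.00 mg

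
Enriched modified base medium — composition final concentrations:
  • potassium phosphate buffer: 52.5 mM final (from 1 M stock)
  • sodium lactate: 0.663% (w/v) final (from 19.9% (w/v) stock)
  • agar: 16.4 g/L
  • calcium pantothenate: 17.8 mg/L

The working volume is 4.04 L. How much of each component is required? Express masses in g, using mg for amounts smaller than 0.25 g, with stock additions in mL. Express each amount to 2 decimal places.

potassium phosphate buffer 212.10 mL; sodium lactate 134.60 mL; agar 66.26 g; calcium pantothenate 71.91 mg

Scale factor relative to 1 L: 4.04.
potassium phosphate buffer: V = C2·V2/C1 = 52.5 mM × 4040 mL ÷ 1000 mM = 212.10 mL
sodium lactate: dilute stock: 0.663% ÷ 19.9% × 4040 mL = 134.60 mL
agar: 16.4 g/L × 4.04 L = 66.26 g
calcium pantothenate: 17.8 mg/L × 4.04 L = 71.91 mg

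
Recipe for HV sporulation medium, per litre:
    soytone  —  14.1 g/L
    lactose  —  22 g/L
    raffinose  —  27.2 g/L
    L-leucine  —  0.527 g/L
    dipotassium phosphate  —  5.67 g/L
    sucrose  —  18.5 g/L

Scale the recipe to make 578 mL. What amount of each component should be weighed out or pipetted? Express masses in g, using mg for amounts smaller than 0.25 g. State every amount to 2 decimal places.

soytone 8.15 g; lactose 12.72 g; raffinose 15.72 g; L-leucine 0.30 g; dipotassium phosphate 3.28 g; sucrose 10.69 g

Target volume = 578 mL = 0.578 L.
soytone: 14.1 g/L × 0.578 L = 8.15 g
lactose: 22 g/L × 0.578 L = 12.72 g
raffinose: 27.2 g/L × 0.578 L = 15.72 g
L-leucine: 0.527 g/L × 0.578 L = 0.30 g
dipotassium phosphate: 5.67 g/L × 0.578 L = 3.28 g
sucrose: 18.5 g/L × 0.578 L = 10.69 g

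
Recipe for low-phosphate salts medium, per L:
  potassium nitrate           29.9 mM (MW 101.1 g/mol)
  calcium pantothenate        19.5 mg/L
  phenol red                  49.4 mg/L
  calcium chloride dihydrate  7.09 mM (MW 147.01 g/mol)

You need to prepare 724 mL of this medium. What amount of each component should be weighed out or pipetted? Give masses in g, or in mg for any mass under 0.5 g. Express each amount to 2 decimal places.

Working volume: 724 mL = 0.724 L.
potassium nitrate: 29.9 mmol/L × 101.1 g/mol × 0.724 L ÷ 1000 = 2.19 g
calcium pantothenate: 19.5 mg/L × 0.724 L = 14.12 mg
phenol red: 49.4 mg/L × 0.724 L = 35.77 mg
calcium chloride dihydrate: 7.09 mmol/L × 147.01 g/mol × 0.724 L ÷ 1000 = 0.75 g

potassium nitrate 2.19 g; calcium pantothenate 14.12 mg; phenol red 35.77 mg; calcium chloride dihydrate 0.75 g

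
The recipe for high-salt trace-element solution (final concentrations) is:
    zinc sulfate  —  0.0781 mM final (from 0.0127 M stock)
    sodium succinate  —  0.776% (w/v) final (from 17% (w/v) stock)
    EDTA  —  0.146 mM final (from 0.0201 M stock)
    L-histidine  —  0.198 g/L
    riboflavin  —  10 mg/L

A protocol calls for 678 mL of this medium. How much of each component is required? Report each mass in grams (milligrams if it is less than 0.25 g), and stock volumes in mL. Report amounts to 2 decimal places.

Working volume: 678 mL = 0.678 L.
zinc sulfate: C1V1 = C2V2 → 0.0781 mM × 678 mL ÷ 12.7 mM = 4.17 mL
sodium succinate: C1V1 = C2V2 → 0.776% ÷ 17% × 678 mL = 30.95 mL
EDTA: C1V1 = C2V2 → 0.146 mM × 678 mL ÷ 20.1 mM = 4.92 mL
L-histidine: 0.198 g/L × 0.678 L = 0.134244 g = 134.24 mg
riboflavin: 10 mg/L × 0.678 L = 6.78 mg

zinc sulfate 4.17 mL; sodium succinate 30.95 mL; EDTA 4.92 mL; L-histidine 134.24 mg; riboflavin 6.78 mg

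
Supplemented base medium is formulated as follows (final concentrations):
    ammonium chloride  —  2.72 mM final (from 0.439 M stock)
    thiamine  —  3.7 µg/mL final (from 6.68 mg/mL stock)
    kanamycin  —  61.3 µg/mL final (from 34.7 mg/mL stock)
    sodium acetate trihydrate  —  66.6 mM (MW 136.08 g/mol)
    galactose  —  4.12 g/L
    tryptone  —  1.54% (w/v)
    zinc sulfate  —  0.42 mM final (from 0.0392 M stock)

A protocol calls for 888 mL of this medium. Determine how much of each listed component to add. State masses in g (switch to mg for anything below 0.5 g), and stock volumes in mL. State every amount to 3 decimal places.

ammonium chloride 5.502 mL; thiamine 0.492 mL; kanamycin 1.569 mL; sodium acetate trihydrate 8.048 g; galactose 3.659 g; tryptone 13.675 g; zinc sulfate 9.514 mL

Working volume: 888 mL = 0.888 L.
ammonium chloride: dilute stock: 2.72 mM × 888 mL ÷ 439 mM = 5.502 mL
thiamine: C1V1 = C2V2 → 3.7 µg/mL × 888 mL ÷ 6680 µg/mL = 0.492 mL
kanamycin: C1V1 = C2V2 → 61.3 µg/mL × 888 mL ÷ 34700 µg/mL = 1.569 mL
sodium acetate trihydrate: 66.6 mmol/L × 136.08 g/mol × 0.888 L ÷ 1000 = 8.048 g
galactose: 4.12 g/L × 0.888 L = 3.659 g
tryptone: 1.54 g per 100 mL × 888 mL ÷ 100 = 13.675 g
zinc sulfate: V = C2·V2/C1 = 0.42 mM × 888 mL ÷ 39.2 mM = 9.514 mL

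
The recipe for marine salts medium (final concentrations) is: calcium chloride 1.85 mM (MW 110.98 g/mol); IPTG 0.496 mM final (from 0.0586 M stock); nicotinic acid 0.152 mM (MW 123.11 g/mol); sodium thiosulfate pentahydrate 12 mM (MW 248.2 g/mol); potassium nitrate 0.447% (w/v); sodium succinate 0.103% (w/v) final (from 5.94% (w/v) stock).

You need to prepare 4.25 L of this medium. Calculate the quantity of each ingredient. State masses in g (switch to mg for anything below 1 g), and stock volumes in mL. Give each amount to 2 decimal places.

Working volume: 4.25 L.
calcium chloride: 1.85 mmol/L × 110.98 mg/mmol × 4.25 L = 872.58 mg
IPTG: V = C2·V2/C1 = 0.496 mM × 4250 mL ÷ 58.6 mM = 35.97 mL
nicotinic acid: 0.152 mmol/L × 123.11 mg/mmol × 4.25 L = 79.53 mg
sodium thiosulfate pentahydrate: 12 mmol/L × 248.2 g/mol × 4.25 L ÷ 1000 = 12.66 g
potassium nitrate: 0.447% w/v = 4.47 g/L → 4.47 × 4.25 L = 19.00 g
sodium succinate: dilute stock: 0.103% ÷ 5.94% × 4250 mL = 73.70 mL

calcium chloride 872.58 mg; IPTG 35.97 mL; nicotinic acid 79.53 mg; sodium thiosulfate pentahydrate 12.66 g; potassium nitrate 19.00 g; sodium succinate 73.70 mL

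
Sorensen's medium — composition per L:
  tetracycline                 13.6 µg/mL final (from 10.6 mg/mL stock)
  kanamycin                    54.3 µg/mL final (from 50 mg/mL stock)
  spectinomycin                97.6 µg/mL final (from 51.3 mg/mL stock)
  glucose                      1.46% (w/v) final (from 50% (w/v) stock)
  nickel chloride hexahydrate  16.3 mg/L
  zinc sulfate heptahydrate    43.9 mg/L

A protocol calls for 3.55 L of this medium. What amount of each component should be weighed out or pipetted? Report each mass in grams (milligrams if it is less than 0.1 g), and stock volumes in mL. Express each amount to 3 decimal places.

Working volume: 3.55 L.
tetracycline: V = C2·V2/C1 = 13.6 µg/mL × 3550 mL ÷ 10600 µg/mL = 4.555 mL
kanamycin: V = C2·V2/C1 = 54.3 µg/mL × 3550 mL ÷ 50000 µg/mL = 3.855 mL
spectinomycin: dilute stock: 97.6 µg/mL × 3550 mL ÷ 51300 µg/mL = 6.754 mL
glucose: V = C2·V2/C1 = 1.46% ÷ 50% × 3550 mL = 103.660 mL
nickel chloride hexahydrate: 16.3 mg/L × 3.55 L = 57.865 mg
zinc sulfate heptahydrate: 43.9 mg/L × 3.55 L = 155.845 mg = 0.156 g

tetracycline 4.555 mL; kanamycin 3.855 mL; spectinomycin 6.754 mL; glucose 103.660 mL; nickel chloride hexahydrate 57.865 mg; zinc sulfate heptahydrate 0.156 g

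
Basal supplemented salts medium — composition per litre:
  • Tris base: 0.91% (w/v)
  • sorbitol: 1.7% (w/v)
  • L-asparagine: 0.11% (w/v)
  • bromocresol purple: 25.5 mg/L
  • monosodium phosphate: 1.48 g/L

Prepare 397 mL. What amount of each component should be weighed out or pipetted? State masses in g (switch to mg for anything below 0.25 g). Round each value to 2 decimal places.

Tris base 3.61 g; sorbitol 6.75 g; L-asparagine 0.44 g; bromocresol purple 10.12 mg; monosodium phosphate 0.59 g

Working volume: 397 mL = 0.397 L.
Tris base: 0.91% w/v = 9.1 g/L → 9.1 × 0.397 L = 3.61 g
sorbitol: 1.7 g per 100 mL × 397 mL ÷ 100 = 6.75 g
L-asparagine: 0.11 g per 100 mL × 397 mL ÷ 100 = 0.44 g
bromocresol purple: 25.5 mg/L × 0.397 L = 10.12 mg
monosodium phosphate: 1.48 g/L × 0.397 L = 0.59 g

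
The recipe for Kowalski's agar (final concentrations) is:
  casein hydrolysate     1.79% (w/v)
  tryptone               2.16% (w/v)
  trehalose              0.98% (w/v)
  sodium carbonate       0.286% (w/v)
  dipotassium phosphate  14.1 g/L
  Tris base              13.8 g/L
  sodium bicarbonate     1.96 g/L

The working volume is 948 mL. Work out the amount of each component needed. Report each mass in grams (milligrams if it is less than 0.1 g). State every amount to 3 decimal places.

Scale factor relative to 1 L: 0.948.
casein hydrolysate: 1.79% w/v = 17.9 g/L → 17.9 × 0.948 L = 16.969 g
tryptone: 2.16 g per 100 mL × 948 mL ÷ 100 = 20.477 g
trehalose: 0.98 g per 100 mL × 948 mL ÷ 100 = 9.290 g
sodium carbonate: 0.286 g per 100 mL × 948 mL ÷ 100 = 2.711 g
dipotassium phosphate: 14.1 g/L × 0.948 L = 13.367 g
Tris base: 13.8 g/L × 0.948 L = 13.082 g
sodium bicarbonate: 1.96 g/L × 0.948 L = 1.858 g

casein hydrolysate 16.969 g; tryptone 20.477 g; trehalose 9.290 g; sodium carbonate 2.711 g; dipotassium phosphate 13.367 g; Tris base 13.082 g; sodium bicarbonate 1.858 g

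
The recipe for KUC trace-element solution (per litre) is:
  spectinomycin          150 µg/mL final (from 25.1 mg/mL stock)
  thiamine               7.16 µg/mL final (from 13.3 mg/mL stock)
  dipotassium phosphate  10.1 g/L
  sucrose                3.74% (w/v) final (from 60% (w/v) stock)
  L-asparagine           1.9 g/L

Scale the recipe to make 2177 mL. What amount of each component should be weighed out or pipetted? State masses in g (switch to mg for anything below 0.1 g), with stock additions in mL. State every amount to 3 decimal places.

Target volume = 2177 mL = 2.177 L.
spectinomycin: V = C2·V2/C1 = 150 µg/mL × 2177 mL ÷ 25100 µg/mL = 13.010 mL
thiamine: dilute stock: 7.16 µg/mL × 2177 mL ÷ 13300 µg/mL = 1.172 mL
dipotassium phosphate: 10.1 g/L × 2.177 L = 21.988 g
sucrose: dilute stock: 3.74% ÷ 60% × 2177 mL = 135.700 mL
L-asparagine: 1.9 g/L × 2.177 L = 4.136 g

spectinomycin 13.010 mL; thiamine 1.172 mL; dipotassium phosphate 21.988 g; sucrose 135.700 mL; L-asparagine 4.136 g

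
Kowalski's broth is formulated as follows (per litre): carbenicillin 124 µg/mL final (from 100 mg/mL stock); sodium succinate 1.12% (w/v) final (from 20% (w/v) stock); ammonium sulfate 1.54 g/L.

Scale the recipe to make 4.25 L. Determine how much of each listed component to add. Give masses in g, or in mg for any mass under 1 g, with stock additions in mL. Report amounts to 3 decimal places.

carbenicillin 5.270 mL; sodium succinate 238.000 mL; ammonium sulfate 6.545 g

Scale factor relative to 1 L: 4.25.
carbenicillin: dilute stock: 124 µg/mL × 4250 mL ÷ 100000 µg/mL = 5.270 mL
sodium succinate: V = C2·V2/C1 = 1.12% ÷ 20% × 4250 mL = 238.000 mL
ammonium sulfate: 1.54 g/L × 4.25 L = 6.545 g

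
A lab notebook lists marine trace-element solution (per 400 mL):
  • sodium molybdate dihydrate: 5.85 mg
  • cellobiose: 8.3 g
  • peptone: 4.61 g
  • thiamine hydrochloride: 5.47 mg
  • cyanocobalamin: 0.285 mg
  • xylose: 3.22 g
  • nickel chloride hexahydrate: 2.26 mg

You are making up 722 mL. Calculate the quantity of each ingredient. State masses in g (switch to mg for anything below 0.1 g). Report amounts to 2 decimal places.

Ratio of target to recipe volume: 722 / 400 = 1.805.
sodium molybdate dihydrate: 5.85 mg × (722 mL / 400 mL) = 10.56 mg
cellobiose: 8.3 g × (722 mL / 400 mL) = 14.98 g
peptone: 4.61 g × (722 mL / 400 mL) = 8.32 g
thiamine hydrochloride: 5.47 mg × (722 mL / 400 mL) = 9.87 mg
cyanocobalamin: 0.285 mg × (722 mL / 400 mL) = 0.51 mg
xylose: 3.22 g × (722 mL / 400 mL) = 5.81 g
nickel chloride hexahydrate: 2.26 mg × (722 mL / 400 mL) = 4.08 mg

sodium molybdate dihydrate 10.56 mg; cellobiose 14.98 g; peptone 8.32 g; thiamine hydrochloride 9.87 mg; cyanocobalamin 0.51 mg; xylose 5.81 g; nickel chloride hexahydrate 4.08 mg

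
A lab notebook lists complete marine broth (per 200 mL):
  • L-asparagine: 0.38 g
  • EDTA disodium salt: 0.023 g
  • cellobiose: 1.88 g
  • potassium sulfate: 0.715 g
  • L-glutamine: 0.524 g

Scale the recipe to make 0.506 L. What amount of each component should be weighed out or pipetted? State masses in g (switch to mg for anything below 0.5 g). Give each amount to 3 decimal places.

L-asparagine 0.961 g; EDTA disodium salt 58.190 mg; cellobiose 4.756 g; potassium sulfate 1.809 g; L-glutamine 1.326 g

Ratio of target to recipe volume: 506 / 200 = 2.53.
L-asparagine: 0.38 g × (506 mL / 200 mL) = 0.961 g
EDTA disodium salt: 0.023 g × (506 mL / 200 mL) = 0.05819 g = 58.190 mg
cellobiose: 1.88 g × (506 mL / 200 mL) = 4.756 g
potassium sulfate: 0.715 g × (506 mL / 200 mL) = 1.809 g
L-glutamine: 0.524 g × (506 mL / 200 mL) = 1.326 g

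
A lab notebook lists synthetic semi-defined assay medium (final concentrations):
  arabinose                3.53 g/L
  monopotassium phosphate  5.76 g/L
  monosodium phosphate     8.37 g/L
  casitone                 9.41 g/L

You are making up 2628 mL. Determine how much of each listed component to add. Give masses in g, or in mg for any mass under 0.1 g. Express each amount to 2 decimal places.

arabinose 9.28 g; monopotassium phosphate 15.14 g; monosodium phosphate 22.00 g; casitone 24.73 g

Scale factor relative to 1 L: 2.628.
arabinose: 3.53 g/L × 2.628 L = 9.28 g
monopotassium phosphate: 5.76 g/L × 2.628 L = 15.14 g
monosodium phosphate: 8.37 g/L × 2.628 L = 22.00 g
casitone: 9.41 g/L × 2.628 L = 24.73 g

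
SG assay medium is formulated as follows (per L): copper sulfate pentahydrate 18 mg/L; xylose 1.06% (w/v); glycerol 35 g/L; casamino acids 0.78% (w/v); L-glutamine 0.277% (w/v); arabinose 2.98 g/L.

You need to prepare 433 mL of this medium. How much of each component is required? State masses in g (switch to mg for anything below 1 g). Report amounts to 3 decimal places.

copper sulfate pentahydrate 7.794 mg; xylose 4.590 g; glycerol 15.155 g; casamino acids 3.377 g; L-glutamine 1.199 g; arabinose 1.290 g

Target volume = 433 mL = 0.433 L.
copper sulfate pentahydrate: 18 mg/L × 0.433 L = 7.794 mg
xylose: 1.06% w/v = 10.6 g/L → 10.6 × 0.433 L = 4.590 g
glycerol: 35 g/L × 0.433 L = 15.155 g
casamino acids: 0.78% w/v = 7.8 g/L → 7.8 × 0.433 L = 3.377 g
L-glutamine: 0.277 g per 100 mL × 433 mL ÷ 100 = 1.199 g
arabinose: 2.98 g/L × 0.433 L = 1.290 g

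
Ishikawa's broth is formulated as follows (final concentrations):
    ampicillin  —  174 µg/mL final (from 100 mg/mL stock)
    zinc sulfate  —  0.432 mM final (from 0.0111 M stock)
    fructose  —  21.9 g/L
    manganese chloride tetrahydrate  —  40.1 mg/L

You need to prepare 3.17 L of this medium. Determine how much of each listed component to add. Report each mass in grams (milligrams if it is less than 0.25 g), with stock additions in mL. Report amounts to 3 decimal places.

ampicillin 5.516 mL; zinc sulfate 123.373 mL; fructose 69.423 g; manganese chloride tetrahydrate 127.117 mg

Working volume: 3.17 L.
ampicillin: dilute stock: 174 µg/mL × 3170 mL ÷ 100000 µg/mL = 5.516 mL
zinc sulfate: dilute stock: 0.432 mM × 3170 mL ÷ 11.1 mM = 123.373 mL
fructose: 21.9 g/L × 3.17 L = 69.423 g
manganese chloride tetrahydrate: 40.1 mg/L × 3.17 L = 127.117 mg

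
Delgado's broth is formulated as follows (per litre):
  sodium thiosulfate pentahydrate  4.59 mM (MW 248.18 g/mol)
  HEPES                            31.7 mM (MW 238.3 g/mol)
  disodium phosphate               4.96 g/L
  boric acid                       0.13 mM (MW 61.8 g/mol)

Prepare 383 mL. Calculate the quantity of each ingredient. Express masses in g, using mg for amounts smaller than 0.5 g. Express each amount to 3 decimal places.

sodium thiosulfate pentahydrate 436.293 mg; HEPES 2.893 g; disodium phosphate 1.900 g; boric acid 3.077 mg

Working volume: 383 mL = 0.383 L.
sodium thiosulfate pentahydrate: 4.59 mmol/L × 248.18 mg/mmol × 0.383 L = 436.293 mg
HEPES: 31.7 mmol/L × 238.3 g/mol × 0.383 L ÷ 1000 = 2.893 g
disodium phosphate: 4.96 g/L × 0.383 L = 1.900 g
boric acid: 0.13 mmol/L × 61.8 mg/mmol × 0.383 L = 3.077 mg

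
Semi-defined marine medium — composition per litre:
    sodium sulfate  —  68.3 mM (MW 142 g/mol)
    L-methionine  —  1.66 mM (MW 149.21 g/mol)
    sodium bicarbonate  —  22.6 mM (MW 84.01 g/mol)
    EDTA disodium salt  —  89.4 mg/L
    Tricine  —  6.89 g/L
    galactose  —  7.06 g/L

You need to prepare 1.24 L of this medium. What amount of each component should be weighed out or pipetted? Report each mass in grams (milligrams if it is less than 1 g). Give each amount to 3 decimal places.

sodium sulfate 12.026 g; L-methionine 307.134 mg; sodium bicarbonate 2.354 g; EDTA disodium salt 110.856 mg; Tricine 8.544 g; galactose 8.754 g

Scale factor relative to 1 L: 1.24.
sodium sulfate: 68.3 mmol/L × 142 g/mol × 1.24 L ÷ 1000 = 12.026 g
L-methionine: 1.66 mmol/L × 149.21 mg/mmol × 1.24 L = 307.134 mg
sodium bicarbonate: 22.6 mmol/L × 84.01 g/mol × 1.24 L ÷ 1000 = 2.354 g
EDTA disodium salt: 89.4 mg/L × 1.24 L = 110.856 mg
Tricine: 6.89 g/L × 1.24 L = 8.544 g
galactose: 7.06 g/L × 1.24 L = 8.754 g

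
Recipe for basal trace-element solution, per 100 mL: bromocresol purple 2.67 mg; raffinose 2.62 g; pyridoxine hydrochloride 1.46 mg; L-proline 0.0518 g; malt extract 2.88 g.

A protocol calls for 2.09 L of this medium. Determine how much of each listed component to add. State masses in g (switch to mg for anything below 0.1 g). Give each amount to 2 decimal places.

bromocresol purple 55.80 mg; raffinose 54.76 g; pyridoxine hydrochloride 30.51 mg; L-proline 1.08 g; malt extract 60.19 g

Scale factor = 2090 mL / 100 mL = 20.9.
bromocresol purple: 2.67 mg × (2090 mL / 100 mL) = 55.80 mg
raffinose: 2.62 g × (2090 mL / 100 mL) = 54.76 g
pyridoxine hydrochloride: 1.46 mg × (2090 mL / 100 mL) = 30.51 mg
L-proline: 0.0518 g × (2090 mL / 100 mL) = 1.08 g
malt extract: 2.88 g × (2090 mL / 100 mL) = 60.19 g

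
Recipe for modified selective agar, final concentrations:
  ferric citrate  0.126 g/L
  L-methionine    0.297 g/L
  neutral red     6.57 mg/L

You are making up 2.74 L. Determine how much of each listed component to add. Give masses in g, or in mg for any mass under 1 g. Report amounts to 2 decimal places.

Working volume: 2.74 L.
ferric citrate: 0.126 g/L × 2.74 L = 0.34524 g = 345.24 mg
L-methionine: 0.297 g/L × 2.74 L = 0.81378 g = 813.78 mg
neutral red: 6.57 mg/L × 2.74 L = 18.00 mg

ferric citrate 345.24 mg; L-methionine 813.78 mg; neutral red 18.00 mg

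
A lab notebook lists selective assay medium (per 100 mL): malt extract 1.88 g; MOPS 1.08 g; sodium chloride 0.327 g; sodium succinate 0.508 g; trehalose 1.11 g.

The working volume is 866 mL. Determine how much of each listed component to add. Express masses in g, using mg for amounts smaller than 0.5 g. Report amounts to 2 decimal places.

Ratio of target to recipe volume: 866 / 100 = 8.66.
malt extract: 1.88 g × (866 mL / 100 mL) = 16.28 g
MOPS: 1.08 g × (866 mL / 100 mL) = 9.35 g
sodium chloride: 0.327 g × (866 mL / 100 mL) = 2.83 g
sodium succinate: 0.508 g × (866 mL / 100 mL) = 4.40 g
trehalose: 1.11 g × (866 mL / 100 mL) = 9.61 g

malt extract 16.28 g; MOPS 9.35 g; sodium chloride 2.83 g; sodium succinate 4.40 g; trehalose 9.61 g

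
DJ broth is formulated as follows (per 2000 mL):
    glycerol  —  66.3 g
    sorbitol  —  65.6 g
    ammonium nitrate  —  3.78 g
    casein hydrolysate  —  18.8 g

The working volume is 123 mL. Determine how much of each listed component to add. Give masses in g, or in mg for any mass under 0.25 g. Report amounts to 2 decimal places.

glycerol 4.08 g; sorbitol 4.03 g; ammonium nitrate 232.47 mg; casein hydrolysate 1.16 g

Ratio of target to recipe volume: 123 / 2000 = 0.0615.
glycerol: 66.3 g × (123 mL / 2000 mL) = 4.08 g
sorbitol: 65.6 g × (123 mL / 2000 mL) = 4.03 g
ammonium nitrate: 3.78 g × (123 mL / 2000 mL) = 0.23247 g = 232.47 mg
casein hydrolysate: 18.8 g × (123 mL / 2000 mL) = 1.16 g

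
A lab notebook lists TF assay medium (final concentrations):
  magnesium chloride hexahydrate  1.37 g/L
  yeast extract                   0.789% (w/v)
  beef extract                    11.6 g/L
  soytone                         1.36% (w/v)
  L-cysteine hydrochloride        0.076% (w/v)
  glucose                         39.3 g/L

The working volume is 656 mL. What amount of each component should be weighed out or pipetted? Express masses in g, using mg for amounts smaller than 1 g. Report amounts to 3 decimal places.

magnesium chloride hexahydrate 898.720 mg; yeast extract 5.176 g; beef extract 7.610 g; soytone 8.922 g; L-cysteine hydrochloride 498.560 mg; glucose 25.781 g

Working volume: 656 mL = 0.656 L.
magnesium chloride hexahydrate: 1.37 g/L × 0.656 L = 0.89872 g = 898.720 mg
yeast extract: 0.789 g per 100 mL × 656 mL ÷ 100 = 5.176 g
beef extract: 11.6 g/L × 0.656 L = 7.610 g
soytone: 1.36% w/v = 13.6 g/L → 13.6 × 0.656 L = 8.922 g
L-cysteine hydrochloride: 0.076% w/v = 0.76 g/L → 0.76 × 0.656 L = 0.49856 g = 498.560 mg
glucose: 39.3 g/L × 0.656 L = 25.781 g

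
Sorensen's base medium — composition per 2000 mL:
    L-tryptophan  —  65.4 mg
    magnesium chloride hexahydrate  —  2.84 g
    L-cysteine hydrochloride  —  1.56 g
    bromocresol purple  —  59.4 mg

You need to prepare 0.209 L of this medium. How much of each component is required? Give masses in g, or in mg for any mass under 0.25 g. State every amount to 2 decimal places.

L-tryptophan 6.83 mg; magnesium chloride hexahydrate 0.30 g; L-cysteine hydrochloride 163.02 mg; bromocresol purple 6.21 mg

Scale factor = 209 mL / 2000 mL = 0.1045.
L-tryptophan: 65.4 mg × (209 mL / 2000 mL) = 6.83 mg
magnesium chloride hexahydrate: 2.84 g × (209 mL / 2000 mL) = 0.30 g
L-cysteine hydrochloride: 1.56 g × (209 mL / 2000 mL) = 0.16302 g = 163.02 mg
bromocresol purple: 59.4 mg × (209 mL / 2000 mL) = 6.21 mg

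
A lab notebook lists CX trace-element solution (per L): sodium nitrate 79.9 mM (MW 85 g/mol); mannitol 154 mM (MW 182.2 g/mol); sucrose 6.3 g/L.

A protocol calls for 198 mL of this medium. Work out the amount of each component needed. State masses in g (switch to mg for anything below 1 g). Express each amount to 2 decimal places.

sodium nitrate 1.34 g; mannitol 5.56 g; sucrose 1.25 g

Target volume = 198 mL = 0.198 L.
sodium nitrate: 79.9 mmol/L × 85 g/mol × 0.198 L ÷ 1000 = 1.34 g
mannitol: 154 mmol/L × 182.2 g/mol × 0.198 L ÷ 1000 = 5.56 g
sucrose: 6.3 g/L × 0.198 L = 1.25 g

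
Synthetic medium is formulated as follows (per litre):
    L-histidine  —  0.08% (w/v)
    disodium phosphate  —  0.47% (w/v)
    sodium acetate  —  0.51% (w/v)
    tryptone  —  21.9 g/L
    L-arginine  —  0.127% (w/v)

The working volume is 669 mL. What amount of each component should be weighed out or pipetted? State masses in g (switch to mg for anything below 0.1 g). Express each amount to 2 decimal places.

Working volume: 669 mL = 0.669 L.
L-histidine: 0.08 g per 100 mL × 669 mL ÷ 100 = 0.54 g
disodium phosphate: 0.47 g per 100 mL × 669 mL ÷ 100 = 3.14 g
sodium acetate: 0.51% w/v = 5.1 g/L → 5.1 × 0.669 L = 3.41 g
tryptone: 21.9 g/L × 0.669 L = 14.65 g
L-arginine: 0.127 g per 100 mL × 669 mL ÷ 100 = 0.85 g

L-histidine 0.54 g; disodium phosphate 3.14 g; sodium acetate 3.41 g; tryptone 14.65 g; L-arginine 0.85 g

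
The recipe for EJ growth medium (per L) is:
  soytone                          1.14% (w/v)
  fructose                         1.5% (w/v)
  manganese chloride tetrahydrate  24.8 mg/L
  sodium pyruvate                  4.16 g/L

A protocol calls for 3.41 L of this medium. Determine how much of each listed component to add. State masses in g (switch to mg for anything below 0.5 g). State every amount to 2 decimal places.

Scale factor relative to 1 L: 3.41.
soytone: 1.14% w/v = 11.4 g/L → 11.4 × 3.41 L = 38.87 g
fructose: 1.5 g per 100 mL × 3410 mL ÷ 100 = 51.15 g
manganese chloride tetrahydrate: 24.8 mg/L × 3.41 L = 84.57 mg
sodium pyruvate: 4.16 g/L × 3.41 L = 14.19 g

soytone 38.87 g; fructose 51.15 g; manganese chloride tetrahydrate 84.57 mg; sodium pyruvate 14.19 g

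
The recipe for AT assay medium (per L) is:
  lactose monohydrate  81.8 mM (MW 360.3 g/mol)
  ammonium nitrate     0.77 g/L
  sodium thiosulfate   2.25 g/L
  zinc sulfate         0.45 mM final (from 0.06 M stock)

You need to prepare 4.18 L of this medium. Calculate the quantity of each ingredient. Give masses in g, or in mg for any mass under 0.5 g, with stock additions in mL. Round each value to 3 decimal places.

lactose monohydrate 123.195 g; ammonium nitrate 3.219 g; sodium thiosulfate 9.405 g; zinc sulfate 31.350 mL

Working volume: 4.18 L.
lactose monohydrate: 81.8 mmol/L × 360.3 g/mol × 4.18 L ÷ 1000 = 123.195 g
ammonium nitrate: 0.77 g/L × 4.18 L = 3.219 g
sodium thiosulfate: 2.25 g/L × 4.18 L = 9.405 g
zinc sulfate: C1V1 = C2V2 → 0.45 mM × 4180 mL ÷ 60 mM = 31.350 mL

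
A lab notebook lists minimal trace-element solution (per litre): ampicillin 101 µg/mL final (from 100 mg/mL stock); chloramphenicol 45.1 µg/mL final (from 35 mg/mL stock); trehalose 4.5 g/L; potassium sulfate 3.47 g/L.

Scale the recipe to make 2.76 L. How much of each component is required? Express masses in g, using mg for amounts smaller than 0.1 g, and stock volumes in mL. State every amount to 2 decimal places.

Working volume: 2.76 L.
ampicillin: C1V1 = C2V2 → 101 µg/mL × 2760 mL ÷ 100000 µg/mL = 2.79 mL
chloramphenicol: dilute stock: 45.1 µg/mL × 2760 mL ÷ 35000 µg/mL = 3.56 mL
trehalose: 4.5 g/L × 2.76 L = 12.42 g
potassium sulfate: 3.47 g/L × 2.76 L = 9.58 g

ampicillin 2.79 mL; chloramphenicol 3.56 mL; trehalose 12.42 g; potassium sulfate 9.58 g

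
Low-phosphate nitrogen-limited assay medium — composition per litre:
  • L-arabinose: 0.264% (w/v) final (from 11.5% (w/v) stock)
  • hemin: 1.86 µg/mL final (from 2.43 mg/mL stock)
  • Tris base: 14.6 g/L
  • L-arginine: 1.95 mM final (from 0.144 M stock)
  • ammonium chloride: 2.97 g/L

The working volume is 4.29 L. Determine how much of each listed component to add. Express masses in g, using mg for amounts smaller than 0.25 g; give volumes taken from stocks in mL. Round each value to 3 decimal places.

L-arabinose 98.483 mL; hemin 3.284 mL; Tris base 62.634 g; L-arginine 58.094 mL; ammonium chloride 12.741 g

Scale factor relative to 1 L: 4.29.
L-arabinose: dilute stock: 0.264% ÷ 11.5% × 4290 mL = 98.483 mL
hemin: V = C2·V2/C1 = 1.86 µg/mL × 4290 mL ÷ 2430 µg/mL = 3.284 mL
Tris base: 14.6 g/L × 4.29 L = 62.634 g
L-arginine: C1V1 = C2V2 → 1.95 mM × 4290 mL ÷ 144 mM = 58.094 mL
ammonium chloride: 2.97 g/L × 4.29 L = 12.741 g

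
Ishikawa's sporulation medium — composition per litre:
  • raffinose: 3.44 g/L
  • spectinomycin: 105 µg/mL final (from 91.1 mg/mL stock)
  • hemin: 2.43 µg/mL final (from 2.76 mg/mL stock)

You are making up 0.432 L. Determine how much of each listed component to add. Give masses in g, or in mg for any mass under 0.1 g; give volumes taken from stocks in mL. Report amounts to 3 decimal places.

Working volume: 0.432 L.
raffinose: 3.44 g/L × 0.432 L = 1.486 g
spectinomycin: C1V1 = C2V2 → 105 µg/mL × 432 mL ÷ 91100 µg/mL = 0.498 mL
hemin: dilute stock: 2.43 µg/mL × 432 mL ÷ 2760 µg/mL = 0.380 mL

raffinose 1.486 g; spectinomycin 0.498 mL; hemin 0.380 mL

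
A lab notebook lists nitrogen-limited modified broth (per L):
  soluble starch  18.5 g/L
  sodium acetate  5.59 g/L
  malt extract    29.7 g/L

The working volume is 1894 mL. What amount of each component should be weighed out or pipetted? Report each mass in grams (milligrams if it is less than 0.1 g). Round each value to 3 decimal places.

soluble starch 35.039 g; sodium acetate 10.587 g; malt extract 56.252 g

Target volume = 1894 mL = 1.894 L.
soluble starch: 18.5 g/L × 1.894 L = 35.039 g
sodium acetate: 5.59 g/L × 1.894 L = 10.587 g
malt extract: 29.7 g/L × 1.894 L = 56.252 g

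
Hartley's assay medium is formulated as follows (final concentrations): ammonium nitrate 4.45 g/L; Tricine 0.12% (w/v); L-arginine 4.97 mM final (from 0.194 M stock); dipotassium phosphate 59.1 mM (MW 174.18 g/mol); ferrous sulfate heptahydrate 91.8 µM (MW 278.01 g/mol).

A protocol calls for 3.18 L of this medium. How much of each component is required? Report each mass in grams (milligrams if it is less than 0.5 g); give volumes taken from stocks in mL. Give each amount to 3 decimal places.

ammonium nitrate 14.151 g; Tricine 3.816 g; L-arginine 81.467 mL; dipotassium phosphate 32.735 g; ferrous sulfate heptahydrate 81.158 mg

Scale factor relative to 1 L: 3.18.
ammonium nitrate: 4.45 g/L × 3.18 L = 14.151 g
Tricine: 0.12 g per 100 mL × 3180 mL ÷ 100 = 3.816 g
L-arginine: V = C2·V2/C1 = 4.97 mM × 3180 mL ÷ 194 mM = 81.467 mL
dipotassium phosphate: 59.1 mmol/L × 174.18 g/mol × 3.18 L ÷ 1000 = 32.735 g
ferrous sulfate heptahydrate: 91.8 µmol/L × 278.01 g/mol × 3.18 L ÷ 1000 = 81.158 mg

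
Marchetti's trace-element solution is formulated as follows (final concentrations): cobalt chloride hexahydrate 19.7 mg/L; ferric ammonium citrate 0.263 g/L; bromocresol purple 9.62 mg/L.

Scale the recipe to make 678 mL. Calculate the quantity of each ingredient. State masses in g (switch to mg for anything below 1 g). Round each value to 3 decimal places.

Working volume: 678 mL = 0.678 L.
cobalt chloride hexahydrate: 19.7 mg/L × 0.678 L = 13.357 mg
ferric ammonium citrate: 0.263 g/L × 0.678 L = 0.178314 g = 178.314 mg
bromocresol purple: 9.62 mg/L × 0.678 L = 6.522 mg

cobalt chloride hexahydrate 13.357 mg; ferric ammonium citrate 178.314 mg; bromocresol purple 6.522 mg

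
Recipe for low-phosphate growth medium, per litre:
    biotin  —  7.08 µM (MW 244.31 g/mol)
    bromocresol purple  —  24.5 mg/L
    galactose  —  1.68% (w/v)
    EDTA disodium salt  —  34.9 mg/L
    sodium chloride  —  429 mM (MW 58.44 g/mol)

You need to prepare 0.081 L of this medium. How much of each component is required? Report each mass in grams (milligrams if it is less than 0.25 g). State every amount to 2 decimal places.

Scale factor relative to 1 L: 0.081.
biotin: 7.08 µmol/L × 244.31 g/mol × 0.081 L ÷ 1000 = 0.14 mg
bromocresol purple: 24.5 mg/L × 0.081 L = 1.98 mg
galactose: 1.68 g per 100 mL × 81 mL ÷ 100 = 1.36 g
EDTA disodium salt: 34.9 mg/L × 0.081 L = 2.83 mg
sodium chloride: 429 mmol/L × 58.44 g/mol × 0.081 L ÷ 1000 = 2.03 g

biotin 0.14 mg; bromocresol purple 1.98 mg; galactose 1.36 g; EDTA disodium salt 2.83 mg; sodium chloride 2.03 g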